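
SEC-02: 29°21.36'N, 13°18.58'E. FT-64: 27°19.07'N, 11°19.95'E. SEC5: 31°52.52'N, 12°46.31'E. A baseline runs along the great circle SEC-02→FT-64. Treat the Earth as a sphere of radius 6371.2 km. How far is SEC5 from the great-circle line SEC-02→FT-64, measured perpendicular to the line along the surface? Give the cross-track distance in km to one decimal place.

222.1 km

SEC-02: φ = +29.35600°, λ = +13.30967°
FT-64: φ = +27.31783°, λ = +11.33250°
SEC5: φ = +31.87533°, λ = +12.77183°
δ₁₃ = central angle SEC-02→SEC5 = 0.044706 rad  (haversine)
θ₁₃ = bearing SEC-02→SEC5 = 349.726°,  θ₁₂ = bearing SEC-02→FT-64 = 220.965°
dₓₜ = R·arcsin(sin δ₁₃ · sin(θ₁₃ − θ₁₂)) = 6371.2·arcsin(0.04469·sin(128.760°)) = 222.076 km
|dₓₜ| = 222.076 km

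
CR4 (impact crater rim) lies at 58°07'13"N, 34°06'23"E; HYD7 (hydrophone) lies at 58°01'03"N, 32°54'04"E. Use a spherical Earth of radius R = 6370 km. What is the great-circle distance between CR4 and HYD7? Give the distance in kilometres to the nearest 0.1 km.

CR4: φ = +58.12028°, λ = +34.10639°
HYD7: φ = +58.01750°, λ = +32.90111°
Δφ = -0.1028°,  Δλ = -1.2053°
a = sin²(Δφ/2) + cos φ₁ cos φ₂ sin²(Δλ/2) = 0.000032
c = 2·arcsin(√a) = 0.011269 rad = 0.6457°
d = R·c = 6370 × 0.011269 = 71.8 km

71.8 km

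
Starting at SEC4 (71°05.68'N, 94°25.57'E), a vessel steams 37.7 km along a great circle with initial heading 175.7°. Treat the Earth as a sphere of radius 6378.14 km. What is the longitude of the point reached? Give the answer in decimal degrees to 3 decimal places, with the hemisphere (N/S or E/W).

SEC4: φ = +71.09467°, λ = +94.42617°
δ = d/R = 37.7/6378.14 = 0.005911 rad
φ₂ = arcsin(sin φ₁ cos δ + cos φ₁ sin δ cos θ)
   = arcsin(0.94606·0.99998 + 0.32401·0.00591·-0.99719) = 70.75694°
λ₂ = λ₁ + atan2(sin θ sin δ cos φ₁, cos δ − sin φ₁ sin φ₂) = 94.50321°

94.503°E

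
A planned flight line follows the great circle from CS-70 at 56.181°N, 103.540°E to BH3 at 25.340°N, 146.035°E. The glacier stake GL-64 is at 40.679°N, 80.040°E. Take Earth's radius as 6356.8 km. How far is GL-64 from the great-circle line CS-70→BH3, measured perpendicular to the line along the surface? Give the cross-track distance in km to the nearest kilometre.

δ₁₃ = central angle CS-70→GL-64 = 0.380139 rad  (haversine)
θ₁₃ = bearing CS-70→GL-64 = 234.586°,  θ₁₂ = bearing CS-70→BH3 = 117.323°
dₓₜ = R·arcsin(sin δ₁₃ · sin(θ₁₃ − θ₁₂)) = 6356.8·arcsin(0.37105·sin(117.263°)) = 2136.679 km
|dₓₜ| = 2136.679 km

2137 km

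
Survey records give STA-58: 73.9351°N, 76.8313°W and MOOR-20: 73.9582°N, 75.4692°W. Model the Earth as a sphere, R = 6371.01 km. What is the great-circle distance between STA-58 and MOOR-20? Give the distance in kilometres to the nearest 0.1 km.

42.0 km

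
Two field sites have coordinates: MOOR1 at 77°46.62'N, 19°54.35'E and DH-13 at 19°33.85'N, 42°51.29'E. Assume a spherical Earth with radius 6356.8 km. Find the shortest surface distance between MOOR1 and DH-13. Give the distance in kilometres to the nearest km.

MOOR1: φ = +77.77700°, λ = +19.90583°
DH-13: φ = +19.56417°, λ = +42.85483°
Δφ = -58.2128°,  Δλ = 22.9490°
a = sin²(Δφ/2) + cos φ₁ cos φ₂ sin²(Δλ/2) = 0.244512
c = 2·arcsin(√a) = 1.034477 rad = 59.2711°
d = R·c = 6356.8 × 1.034477 = 6576.0 km

6576 km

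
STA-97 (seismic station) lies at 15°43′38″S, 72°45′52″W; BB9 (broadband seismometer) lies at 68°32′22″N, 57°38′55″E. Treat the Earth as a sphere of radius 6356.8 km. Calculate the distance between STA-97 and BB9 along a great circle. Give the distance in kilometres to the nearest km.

13172 km

STA-97: φ = -15.72722°, λ = -72.76444°
BB9: φ = +68.53944°, λ = +57.64861°
Δφ = 84.2667°,  Δλ = 130.4131°
a = sin²(Δφ/2) + cos φ₁ cos φ₂ sin²(Δλ/2) = 0.740285
c = 2·arcsin(√a) = 2.072102 rad = 118.7227°
d = R·c = 6356.8 × 2.072102 = 13171.9 km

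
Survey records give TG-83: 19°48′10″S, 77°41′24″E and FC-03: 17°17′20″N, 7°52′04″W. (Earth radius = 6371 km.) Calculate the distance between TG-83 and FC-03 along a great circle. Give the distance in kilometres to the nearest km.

10206 km

TG-83: φ = -19.80278°, λ = +77.69000°
FC-03: φ = +17.28889°, λ = -7.86778°
Δφ = 37.0917°,  Δλ = -85.5578°
a = sin²(Δφ/2) + cos φ₁ cos φ₂ sin²(Δλ/2) = 0.515551
c = 2·arcsin(√a) = 1.601903 rad = 91.7823°
d = R·c = 6371 × 1.601903 = 10205.7 km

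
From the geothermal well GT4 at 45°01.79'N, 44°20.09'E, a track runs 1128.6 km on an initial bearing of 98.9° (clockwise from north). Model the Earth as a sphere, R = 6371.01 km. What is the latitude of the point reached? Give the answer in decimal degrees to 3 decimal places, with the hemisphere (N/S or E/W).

42.620°N

GT4: φ = +45.02983°, λ = +44.33483°
δ = d/R = 1128.6/6371.01 = 0.177146 rad
φ₂ = arcsin(sin φ₁ cos δ + cos φ₁ sin δ cos θ)
   = arcsin(0.70747·0.98435 + 0.70674·0.17622·-0.15471) = 42.62019°
λ₂ = λ₁ + atan2(sin θ sin δ cos φ₁, cos δ − sin φ₁ sin φ₂) = 58.02041°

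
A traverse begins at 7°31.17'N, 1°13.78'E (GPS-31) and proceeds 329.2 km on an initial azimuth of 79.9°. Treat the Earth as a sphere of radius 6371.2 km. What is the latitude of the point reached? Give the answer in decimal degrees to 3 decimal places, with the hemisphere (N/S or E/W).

GPS-31: φ = +7.51950°, λ = +1.22967°
δ = d/R = 329.2/6371.2 = 0.051670 rad
φ₂ = arcsin(sin φ₁ cos δ + cos φ₁ sin δ cos θ)
   = arcsin(0.13086·0.99867 + 0.99140·0.05165·0.17537) = 8.02865°
λ₂ = λ₁ + atan2(sin θ sin δ cos φ₁, cos δ − sin φ₁ sin φ₂) = 4.17310°

8.029°N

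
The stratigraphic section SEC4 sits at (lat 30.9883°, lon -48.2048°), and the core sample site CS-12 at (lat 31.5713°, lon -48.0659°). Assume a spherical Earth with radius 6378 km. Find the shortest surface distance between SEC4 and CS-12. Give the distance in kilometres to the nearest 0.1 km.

66.2 km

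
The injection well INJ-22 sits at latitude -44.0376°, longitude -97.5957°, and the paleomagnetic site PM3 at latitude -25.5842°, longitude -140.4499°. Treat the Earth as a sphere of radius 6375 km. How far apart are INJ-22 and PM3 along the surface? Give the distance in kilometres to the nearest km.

4356 km

Δφ = 18.4534°,  Δλ = -42.8542°
a = sin²(Δφ/2) + cos φ₁ cos φ₂ sin²(Δλ/2) = 0.112242
c = 2·arcsin(√a) = 0.683265 rad = 39.1482°
d = R·c = 6375 × 0.683265 = 4355.8 km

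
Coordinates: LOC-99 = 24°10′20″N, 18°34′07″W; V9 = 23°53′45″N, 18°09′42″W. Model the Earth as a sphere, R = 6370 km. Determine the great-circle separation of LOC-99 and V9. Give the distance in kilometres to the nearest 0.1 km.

LOC-99: φ = +24.17222°, λ = -18.56861°
V9: φ = +23.89583°, λ = -18.16167°
Δφ = -0.2764°,  Δλ = 0.4069°
a = sin²(Δφ/2) + cos φ₁ cos φ₂ sin²(Δλ/2) = 0.000016
c = 2·arcsin(√a) = 0.008084 rad = 0.4632°
d = R·c = 6370 × 0.008084 = 51.5 km

51.5 km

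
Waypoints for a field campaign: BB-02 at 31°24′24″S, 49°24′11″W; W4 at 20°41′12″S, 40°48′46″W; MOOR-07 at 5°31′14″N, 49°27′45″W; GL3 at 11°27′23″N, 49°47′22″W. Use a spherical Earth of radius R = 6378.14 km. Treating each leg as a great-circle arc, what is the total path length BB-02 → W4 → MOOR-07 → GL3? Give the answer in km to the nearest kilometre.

5198 km

BB-02: φ = -31.40667°, λ = -49.40306°
W4: φ = -20.68667°, λ = -40.81278°
MOOR-07: φ = +5.52056°, λ = -49.46250°
GL3: φ = +11.45639°, λ = -49.78944°
BB-02→W4: c = 0.230332 rad, d = 1469.09 km
W4→MOOR-07: c = 0.480829 rad, d = 3066.80 km
MOOR-07→GL3: c = 0.103753 rad, d = 661.75 km
Total = 1469.09 + 3066.80 + 661.75 = 5197.64 km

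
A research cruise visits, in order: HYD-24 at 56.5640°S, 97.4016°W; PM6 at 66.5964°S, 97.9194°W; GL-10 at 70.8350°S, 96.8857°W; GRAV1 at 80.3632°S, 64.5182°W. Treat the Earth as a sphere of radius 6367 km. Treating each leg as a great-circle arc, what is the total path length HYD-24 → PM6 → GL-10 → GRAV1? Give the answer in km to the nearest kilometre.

HYD-24→PM6: c = 0.175150 rad, d = 1115.18 km
PM6→GL-10: c = 0.074264 rad, d = 472.84 km
GL-10→GRAV1: c = 0.211744 rad, d = 1348.18 km
Total = 1115.18 + 472.84 + 1348.18 = 2936.19 km

2936 km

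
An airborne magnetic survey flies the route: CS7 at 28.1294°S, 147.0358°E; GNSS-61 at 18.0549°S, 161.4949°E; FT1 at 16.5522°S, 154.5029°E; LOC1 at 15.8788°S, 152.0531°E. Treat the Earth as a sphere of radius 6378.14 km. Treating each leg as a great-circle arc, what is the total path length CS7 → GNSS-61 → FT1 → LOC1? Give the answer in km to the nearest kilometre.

2889 km

CS7→GNSS-61: c = 0.290769 rad, d = 1854.56 km
GNSS-61→FT1: c = 0.119415 rad, d = 761.65 km
FT1→LOC1: c = 0.042705 rad, d = 272.38 km
Total = 1854.56 + 761.65 + 272.38 = 2888.59 km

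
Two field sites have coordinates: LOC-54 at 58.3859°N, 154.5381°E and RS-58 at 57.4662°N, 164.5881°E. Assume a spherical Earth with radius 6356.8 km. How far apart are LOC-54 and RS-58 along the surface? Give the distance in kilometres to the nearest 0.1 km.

Δφ = -0.9197°,  Δλ = 10.0500°
a = sin²(Δφ/2) + cos φ₁ cos φ₂ sin²(Δλ/2) = 0.002227
c = 2·arcsin(√a) = 0.094423 rad = 5.4100°
d = R·c = 6356.8 × 0.094423 = 600.2 km

600.2 km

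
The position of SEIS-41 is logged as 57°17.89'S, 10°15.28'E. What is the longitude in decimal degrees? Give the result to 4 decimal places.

10° + 15.28′/60 = 10 + 0.25467 = 10.2547°

10.2547°E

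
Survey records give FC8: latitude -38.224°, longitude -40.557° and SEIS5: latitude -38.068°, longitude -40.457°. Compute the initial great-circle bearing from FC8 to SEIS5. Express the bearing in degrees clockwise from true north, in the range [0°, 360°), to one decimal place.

Δλ = 0.1000°
y = sin Δλ · cos φ₂ = 0.001374
x = cos φ₁ sin φ₂ − sin φ₁ cos φ₂ cos Δλ = 0.002722
θ = atan2(y, x) = 26.7848° → 26.7848° (mod 360°)

26.8°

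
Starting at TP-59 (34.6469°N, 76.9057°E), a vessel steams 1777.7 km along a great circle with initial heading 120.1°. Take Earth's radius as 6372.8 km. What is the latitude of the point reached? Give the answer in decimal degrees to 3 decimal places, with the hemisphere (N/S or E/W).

25.654°N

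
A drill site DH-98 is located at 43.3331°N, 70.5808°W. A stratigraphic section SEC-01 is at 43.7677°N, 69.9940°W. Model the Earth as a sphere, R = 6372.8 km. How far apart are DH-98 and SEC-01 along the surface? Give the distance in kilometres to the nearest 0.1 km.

67.6 km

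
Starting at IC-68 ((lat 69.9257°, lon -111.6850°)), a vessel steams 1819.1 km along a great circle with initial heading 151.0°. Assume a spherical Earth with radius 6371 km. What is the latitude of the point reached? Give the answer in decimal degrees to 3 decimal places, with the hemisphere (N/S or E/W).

54.752°N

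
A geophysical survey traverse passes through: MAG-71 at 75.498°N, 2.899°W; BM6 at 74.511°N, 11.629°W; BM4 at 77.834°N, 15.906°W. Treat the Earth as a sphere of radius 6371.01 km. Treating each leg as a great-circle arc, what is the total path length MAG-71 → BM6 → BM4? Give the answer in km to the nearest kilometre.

660 km

MAG-71→BM6: c = 0.042972 rad, d = 273.77 km
BM6→BM4: c = 0.060641 rad, d = 386.34 km
Total = 273.77 + 386.34 = 660.12 km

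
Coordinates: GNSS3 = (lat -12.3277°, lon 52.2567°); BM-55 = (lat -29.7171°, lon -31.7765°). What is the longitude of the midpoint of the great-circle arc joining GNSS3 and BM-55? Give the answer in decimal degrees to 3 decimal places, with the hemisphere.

13.271°E

Bx = cos φ₂ cos Δλ = 0.090281,  By = cos φ₂ sin Δλ = -0.863778
φₘ = atan2(sin φ₁ + sin φ₂, √((cos φ₁ + Bx)² + By²)) = -27.31884°
λₘ = λ₁ + atan2(By, cos φ₁ + Bx) = 13.27103°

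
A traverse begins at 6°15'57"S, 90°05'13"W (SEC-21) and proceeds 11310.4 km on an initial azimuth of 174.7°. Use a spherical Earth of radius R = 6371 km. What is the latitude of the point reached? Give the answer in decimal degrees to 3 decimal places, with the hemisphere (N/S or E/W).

SEC-21: φ = -6.26583°, λ = -90.08694°
δ = d/R = 11310.4/6371 = 1.775294 rad
φ₂ = arcsin(sin φ₁ cos δ + cos φ₁ sin δ cos θ)
   = arcsin(-0.10914·-0.20308 + 0.99403·0.97916·-0.99572) = -71.26042°
λ₂ = λ₁ + atan2(sin θ sin δ cos φ₁, cos δ − sin φ₁ sin φ₂) = 73.56161°

71.260°S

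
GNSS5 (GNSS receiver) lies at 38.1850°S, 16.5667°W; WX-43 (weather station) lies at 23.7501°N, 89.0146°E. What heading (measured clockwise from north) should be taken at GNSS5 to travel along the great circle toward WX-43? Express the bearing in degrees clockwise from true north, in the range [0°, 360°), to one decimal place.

Δλ = 105.5813°
y = sin Δλ · cos φ₂ = 0.881673
x = cos φ₁ sin φ₂ − sin φ₁ cos φ₂ cos Δλ = 0.164578
θ = atan2(y, x) = 79.4265° → 79.4265° (mod 360°)

79.4°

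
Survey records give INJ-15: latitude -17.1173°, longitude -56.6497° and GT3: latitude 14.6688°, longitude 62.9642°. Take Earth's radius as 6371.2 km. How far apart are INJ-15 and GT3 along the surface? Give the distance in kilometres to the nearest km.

13577 km

Δφ = 31.7861°,  Δλ = 119.6139°
a = sin²(Δφ/2) + cos φ₁ cos φ₂ sin²(Δλ/2) = 0.765702
c = 2·arcsin(√a) = 2.131054 rad = 122.1004°
d = R·c = 6371.2 × 2.131054 = 13577.4 km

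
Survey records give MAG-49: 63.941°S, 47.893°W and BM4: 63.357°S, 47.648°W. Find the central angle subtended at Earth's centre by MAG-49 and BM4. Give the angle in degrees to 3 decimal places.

0.594°

Δφ = 0.5840°,  Δλ = 0.2450°
a = sin²(Δφ/2) + cos φ₁ cos φ₂ sin²(Δλ/2) = 0.000027
c = 2·arcsin(√a) = 0.010368 rad = 0.5940°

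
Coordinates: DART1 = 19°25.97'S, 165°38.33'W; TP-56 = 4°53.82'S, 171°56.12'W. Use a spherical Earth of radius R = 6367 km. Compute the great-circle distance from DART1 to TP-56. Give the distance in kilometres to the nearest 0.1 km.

1753.3 km

DART1: φ = -19.43283°, λ = -165.63883°
TP-56: φ = -4.89700°, λ = -171.93533°
Δφ = 14.5358°,  Δλ = -6.2965°
a = sin²(Δφ/2) + cos φ₁ cos φ₂ sin²(Δλ/2) = 0.018839
c = 2·arcsin(√a) = 0.275376 rad = 15.7779°
d = R·c = 6367 × 0.275376 = 1753.3 km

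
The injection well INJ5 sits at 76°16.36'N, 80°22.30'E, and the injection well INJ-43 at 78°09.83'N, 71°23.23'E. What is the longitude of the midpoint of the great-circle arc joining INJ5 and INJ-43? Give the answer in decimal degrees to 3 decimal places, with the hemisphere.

76.207°E

INJ5: φ = +76.27267°, λ = +80.37167°
INJ-43: φ = +78.16383°, λ = +71.38717°
Bx = cos φ₂ cos Δλ = 0.202597,  By = cos φ₂ sin Δλ = -0.032032
φₘ = atan2(sin φ₁ + sin φ₂, √((cos φ₁ + Bx)² + By²)) = 77.25603°
λₘ = λ₁ + atan2(By, cos φ₁ + Bx) = 76.20692°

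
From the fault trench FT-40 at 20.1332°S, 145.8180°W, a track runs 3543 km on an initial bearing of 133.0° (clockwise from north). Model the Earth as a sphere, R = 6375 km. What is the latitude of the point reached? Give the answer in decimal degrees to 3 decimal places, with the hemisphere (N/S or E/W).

39.067°S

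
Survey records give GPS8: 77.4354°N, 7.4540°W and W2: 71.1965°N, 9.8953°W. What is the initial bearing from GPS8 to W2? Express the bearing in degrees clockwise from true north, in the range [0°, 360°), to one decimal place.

187.2°

Δλ = -2.4413°
y = sin Δλ · cos φ₂ = -0.013730
x = cos φ₁ sin φ₂ − sin φ₁ cos φ₂ cos Δλ = -0.108389
θ = atan2(y, x) = -172.7808° → 187.2192° (mod 360°)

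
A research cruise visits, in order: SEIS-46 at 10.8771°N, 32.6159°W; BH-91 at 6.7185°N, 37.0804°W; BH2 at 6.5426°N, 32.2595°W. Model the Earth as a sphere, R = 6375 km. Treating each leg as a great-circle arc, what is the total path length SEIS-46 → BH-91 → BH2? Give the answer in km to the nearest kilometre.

1208 km

SEIS-46→BH-91: c = 0.105805 rad, d = 674.51 km
BH-91→BH2: c = 0.083634 rad, d = 533.17 km
Total = 674.51 + 533.17 = 1207.67 km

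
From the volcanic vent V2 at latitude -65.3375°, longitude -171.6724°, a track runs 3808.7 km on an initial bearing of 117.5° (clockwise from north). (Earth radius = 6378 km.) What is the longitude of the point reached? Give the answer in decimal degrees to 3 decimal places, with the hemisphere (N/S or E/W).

94.011°W

δ = d/R = 3808.7/6378 = 0.597162 rad
φ₂ = arcsin(sin φ₁ cos δ + cos φ₁ sin δ cos θ)
   = arcsin(-0.90878·0.82693 + 0.41727·0.56230·-0.46175) = -59.29903°
λ₂ = λ₁ + atan2(sin θ sin δ cos φ₁, cos δ − sin φ₁ sin φ₂) = -94.01104°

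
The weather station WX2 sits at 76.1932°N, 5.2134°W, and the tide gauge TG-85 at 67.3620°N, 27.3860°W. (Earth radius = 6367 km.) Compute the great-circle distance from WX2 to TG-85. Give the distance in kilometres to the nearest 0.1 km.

1231.5 km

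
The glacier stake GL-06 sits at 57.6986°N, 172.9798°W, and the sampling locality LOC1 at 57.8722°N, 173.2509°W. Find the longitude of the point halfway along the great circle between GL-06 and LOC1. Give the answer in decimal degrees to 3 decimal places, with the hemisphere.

Bx = cos φ₂ cos Δλ = 0.531804,  By = cos φ₂ sin Δλ = -0.002516
φₘ = atan2(sin φ₁ + sin φ₂, √((cos φ₁ + Bx)² + By²)) = 57.78547°
λₘ = λ₁ + atan2(By, cos φ₁ + Bx) = -173.11502°

173.115°W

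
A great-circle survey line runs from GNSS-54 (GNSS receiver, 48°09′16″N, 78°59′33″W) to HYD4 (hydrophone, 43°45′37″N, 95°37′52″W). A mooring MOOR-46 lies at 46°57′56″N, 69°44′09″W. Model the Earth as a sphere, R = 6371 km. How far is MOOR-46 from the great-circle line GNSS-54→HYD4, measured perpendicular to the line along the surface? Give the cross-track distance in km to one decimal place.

264.1 km

GNSS-54: φ = +48.15444°, λ = -78.99250°
HYD4: φ = +43.76028°, λ = -95.63111°
MOOR-46: φ = +46.96556°, λ = -69.73583°
δ₁₃ = central angle GNSS-54→MOOR-46 = 0.110908 rad  (haversine)
θ₁₃ = bearing GNSS-54→MOOR-46 = 97.334°,  θ₁₂ = bearing GNSS-54→HYD4 = 255.342°
dₓₜ = R·arcsin(sin δ₁₃ · sin(θ₁₃ − θ₁₂)) = 6371·arcsin(0.11068·sin(-158.009°)) = -264.130 km
|dₓₜ| = 264.130 km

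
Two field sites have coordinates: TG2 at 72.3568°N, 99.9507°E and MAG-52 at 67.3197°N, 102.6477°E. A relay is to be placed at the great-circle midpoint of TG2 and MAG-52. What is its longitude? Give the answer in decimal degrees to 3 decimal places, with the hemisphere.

Bx = cos φ₂ cos Δλ = 0.385162,  By = cos φ₂ sin Δλ = 0.018144
φₘ = atan2(sin φ₁ + sin φ₂, √((cos φ₁ + Bx)² + By²)) = 69.84331°
λₘ = λ₁ + atan2(By, cos φ₁ + Bx) = 101.46077°

101.461°E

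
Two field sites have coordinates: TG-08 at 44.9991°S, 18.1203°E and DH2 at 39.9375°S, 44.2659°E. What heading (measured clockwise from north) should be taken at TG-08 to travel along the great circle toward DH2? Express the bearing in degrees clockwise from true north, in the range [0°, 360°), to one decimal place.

84.5°

Δλ = 26.1456°
y = sin Δλ · cos φ₂ = 0.337869
x = cos φ₁ sin φ₂ − sin φ₁ cos φ₂ cos Δλ = 0.032751
θ = atan2(y, x) = 84.4634° → 84.4634° (mod 360°)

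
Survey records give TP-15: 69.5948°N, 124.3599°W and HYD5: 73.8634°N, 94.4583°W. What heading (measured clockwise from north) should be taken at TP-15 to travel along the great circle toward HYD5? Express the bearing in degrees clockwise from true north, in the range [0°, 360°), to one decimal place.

51.8°

Δλ = 29.9016°
y = sin Δλ · cos φ₂ = 0.138551
x = cos φ₁ sin φ₂ − sin φ₁ cos φ₂ cos Δλ = 0.109108
θ = atan2(y, x) = 51.7798° → 51.7798° (mod 360°)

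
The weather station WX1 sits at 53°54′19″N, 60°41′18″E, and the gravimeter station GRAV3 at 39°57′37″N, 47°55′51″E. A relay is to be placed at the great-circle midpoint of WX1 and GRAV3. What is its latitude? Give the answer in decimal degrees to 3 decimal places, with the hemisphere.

WX1: φ = +53.90528°, λ = +60.68833°
GRAV3: φ = +39.96028°, λ = +47.93083°
Bx = cos φ₂ cos Δλ = 0.747568,  By = cos φ₂ sin Δλ = -0.169260
φₘ = atan2(sin φ₁ + sin φ₂, √((cos φ₁ + Bx)² + By²)) = 47.10718°
λₘ = λ₁ + atan2(By, cos φ₁ + Bx) = 53.47158°

47.107°N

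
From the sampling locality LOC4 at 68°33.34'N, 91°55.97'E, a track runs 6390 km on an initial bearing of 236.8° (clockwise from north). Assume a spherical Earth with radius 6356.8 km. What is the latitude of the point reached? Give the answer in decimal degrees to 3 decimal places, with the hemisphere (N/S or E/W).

19.256°N

LOC4: φ = +68.55567°, λ = +91.93283°
δ = d/R = 6390/6356.8 = 1.005223 rad
φ₂ = arcsin(sin φ₁ cos δ + cos φ₁ sin δ cos θ)
   = arcsin(0.93077·0.53590 + 0.36560·0.84428·-0.54756) = 19.25584°
λ₂ = λ₁ + atan2(sin θ sin δ cos φ₁, cos δ − sin φ₁ sin φ₂) = 43.48695°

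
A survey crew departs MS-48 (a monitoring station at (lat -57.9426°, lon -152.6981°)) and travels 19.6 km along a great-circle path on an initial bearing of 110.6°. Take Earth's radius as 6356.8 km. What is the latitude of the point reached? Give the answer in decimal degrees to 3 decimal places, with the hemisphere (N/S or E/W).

δ = d/R = 19.6/6356.8 = 0.003083 rad
φ₂ = arcsin(sin φ₁ cos δ + cos φ₁ sin δ cos θ)
   = arcsin(-0.84752·1.00000 + 0.53077·0.00308·-0.35184) = -58.00437°
λ₂ = λ₁ + atan2(sin θ sin δ cos φ₁, cos δ − sin φ₁ sin φ₂) = -152.38600°

58.004°S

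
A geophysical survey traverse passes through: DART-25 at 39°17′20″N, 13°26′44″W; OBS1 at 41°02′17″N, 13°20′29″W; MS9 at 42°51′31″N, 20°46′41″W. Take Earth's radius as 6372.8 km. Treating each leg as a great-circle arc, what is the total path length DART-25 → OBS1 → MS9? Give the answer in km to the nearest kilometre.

842 km

DART-25: φ = +39.28889°, λ = -13.44556°
OBS1: φ = +41.03806°, λ = -13.34139°
MS9: φ = +42.85861°, λ = -20.77806°
DART-25→OBS1: c = 0.030560 rad, d = 194.75 km
OBS1→MS9: c = 0.101587 rad, d = 647.39 km
Total = 194.75 + 647.39 = 842.15 km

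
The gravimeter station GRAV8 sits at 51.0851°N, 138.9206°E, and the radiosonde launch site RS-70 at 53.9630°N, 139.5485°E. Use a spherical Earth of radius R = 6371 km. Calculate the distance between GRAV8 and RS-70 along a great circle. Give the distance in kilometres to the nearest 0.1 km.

322.8 km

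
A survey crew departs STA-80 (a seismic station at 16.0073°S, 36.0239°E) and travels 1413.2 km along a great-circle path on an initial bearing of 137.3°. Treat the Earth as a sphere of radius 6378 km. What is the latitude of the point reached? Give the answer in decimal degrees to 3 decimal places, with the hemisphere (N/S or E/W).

25.104°S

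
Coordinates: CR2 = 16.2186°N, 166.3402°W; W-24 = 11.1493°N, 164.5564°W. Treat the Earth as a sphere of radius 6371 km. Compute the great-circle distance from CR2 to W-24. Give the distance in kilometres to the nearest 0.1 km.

Δφ = -5.0693°,  Δλ = 1.7838°
a = sin²(Δφ/2) + cos φ₁ cos φ₂ sin²(Δλ/2) = 0.002184
c = 2·arcsin(√a) = 0.093500 rad = 5.3572°
d = R·c = 6371 × 0.093500 = 595.7 km

595.7 km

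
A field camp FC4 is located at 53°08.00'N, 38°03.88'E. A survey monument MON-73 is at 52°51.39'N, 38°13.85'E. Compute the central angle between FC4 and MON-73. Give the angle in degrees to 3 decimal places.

0.294°

FC4: φ = +53.13333°, λ = +38.06467°
MON-73: φ = +52.85650°, λ = +38.23083°
Δφ = -0.2768°,  Δλ = 0.1662°
a = sin²(Δφ/2) + cos φ₁ cos φ₂ sin²(Δλ/2) = 0.000007
c = 2·arcsin(√a) = 0.005137 rad = 0.2943°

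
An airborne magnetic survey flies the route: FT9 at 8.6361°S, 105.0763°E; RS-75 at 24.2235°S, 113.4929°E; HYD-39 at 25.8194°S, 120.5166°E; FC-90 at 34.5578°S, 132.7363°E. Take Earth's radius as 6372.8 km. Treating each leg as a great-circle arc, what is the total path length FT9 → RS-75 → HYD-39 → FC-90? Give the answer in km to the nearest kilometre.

FT9→RS-75: c = 0.306116 rad, d = 1950.81 km
RS-75→HYD-39: c = 0.114503 rad, d = 729.70 km
HYD-39→FC-90: c = 0.238913 rad, d = 1522.54 km
Total = 1950.81 + 729.70 + 1522.54 = 4203.06 km

4203 km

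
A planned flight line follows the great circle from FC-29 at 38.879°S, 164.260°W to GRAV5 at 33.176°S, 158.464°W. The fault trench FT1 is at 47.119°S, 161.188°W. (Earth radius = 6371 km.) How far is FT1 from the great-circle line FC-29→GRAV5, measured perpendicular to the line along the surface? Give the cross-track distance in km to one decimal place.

δ₁₃ = central angle FC-29→FT1 = 0.149033 rad  (haversine)
θ₁₃ = bearing FC-29→FT1 = 165.783°,  θ₁₂ = bearing FC-29→GRAV5 = 41.161°
dₓₜ = R·arcsin(sin δ₁₃ · sin(θ₁₃ − θ₁₂)) = 6371·arcsin(0.14848·sin(124.622°)) = 780.413 km
|dₓₜ| = 780.413 km

780.4 km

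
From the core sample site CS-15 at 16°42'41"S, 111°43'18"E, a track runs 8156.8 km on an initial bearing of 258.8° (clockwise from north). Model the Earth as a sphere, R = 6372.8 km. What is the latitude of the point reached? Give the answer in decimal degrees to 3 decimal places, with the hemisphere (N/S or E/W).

15.110°S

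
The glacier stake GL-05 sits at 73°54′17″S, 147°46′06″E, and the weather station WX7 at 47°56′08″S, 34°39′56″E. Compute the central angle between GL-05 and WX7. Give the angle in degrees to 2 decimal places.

GL-05: φ = -73.90472°, λ = +147.76833°
WX7: φ = -47.93556°, λ = +34.66556°
Δφ = 25.9692°,  Δλ = -113.1028°
a = sin²(Δφ/2) + cos φ₁ cos φ₂ sin²(Δλ/2) = 0.179794
c = 2·arcsin(√a) = 0.875763 rad = 50.1775°

50.18°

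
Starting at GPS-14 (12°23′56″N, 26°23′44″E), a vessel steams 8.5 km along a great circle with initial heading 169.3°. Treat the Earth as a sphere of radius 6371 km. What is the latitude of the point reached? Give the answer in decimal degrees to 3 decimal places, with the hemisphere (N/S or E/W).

GPS-14: φ = +12.39889°, λ = +26.39556°
δ = d/R = 8.5/6371 = 0.001334 rad
φ₂ = arcsin(sin φ₁ cos δ + cos φ₁ sin δ cos θ)
   = arcsin(0.21472·1.00000 + 0.97668·0.00133·-0.98261) = 12.32378°
λ₂ = λ₁ + atan2(sin θ sin δ cos φ₁, cos δ − sin φ₁ sin φ₂) = 26.41008°

12.324°N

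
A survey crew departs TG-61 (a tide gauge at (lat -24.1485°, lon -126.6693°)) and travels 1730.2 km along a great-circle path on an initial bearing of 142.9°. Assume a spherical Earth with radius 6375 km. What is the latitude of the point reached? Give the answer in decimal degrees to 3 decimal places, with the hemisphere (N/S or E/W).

δ = d/R = 1730.2/6375 = 0.271404 rad
φ₂ = arcsin(sin φ₁ cos δ + cos φ₁ sin δ cos θ)
   = arcsin(-0.40910·0.96340 + 0.91249·0.26808·-0.79758) = -36.10281°
λ₂ = λ₁ + atan2(sin θ sin δ cos φ₁, cos δ − sin φ₁ sin φ₂) = -115.12378°

36.103°S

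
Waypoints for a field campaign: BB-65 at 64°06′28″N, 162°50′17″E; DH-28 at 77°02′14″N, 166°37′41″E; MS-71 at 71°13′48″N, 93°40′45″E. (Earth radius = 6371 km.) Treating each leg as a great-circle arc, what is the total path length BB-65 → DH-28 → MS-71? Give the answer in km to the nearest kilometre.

3589 km

BB-65: φ = +64.10778°, λ = +162.83806°
DH-28: φ = +77.03722°, λ = +166.62806°
MS-71: φ = +71.23000°, λ = +93.67917°
BB-65→DH-28: c = 0.226617 rad, d = 1443.78 km
DH-28→MS-71: c = 0.336689 rad, d = 2145.04 km
Total = 1443.78 + 2145.04 = 3588.82 km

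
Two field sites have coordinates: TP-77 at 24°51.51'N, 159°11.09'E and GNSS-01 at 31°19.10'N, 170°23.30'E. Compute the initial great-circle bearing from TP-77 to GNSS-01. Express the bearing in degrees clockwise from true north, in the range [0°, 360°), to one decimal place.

TP-77: φ = +24.85850°, λ = +159.18483°
GNSS-01: φ = +31.31833°, λ = +170.38833°
Δλ = 11.2035°
y = sin Δλ · cos φ₂ = 0.165984
x = cos φ₁ sin φ₂ − sin φ₁ cos φ₂ cos Δλ = 0.119350
θ = atan2(y, x) = 54.2821° → 54.2821° (mod 360°)

54.3°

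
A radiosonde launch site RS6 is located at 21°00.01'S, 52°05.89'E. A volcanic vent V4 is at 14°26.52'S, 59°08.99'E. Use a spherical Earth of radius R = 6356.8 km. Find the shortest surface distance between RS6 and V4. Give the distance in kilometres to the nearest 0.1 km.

RS6: φ = -21.00017°, λ = +52.09817°
V4: φ = -14.44200°, λ = +59.14983°
Δφ = 6.5582°,  Δλ = 7.0517°
a = sin²(Δφ/2) + cos φ₁ cos φ₂ sin²(Δλ/2) = 0.006691
c = 2·arcsin(√a) = 0.163781 rad = 9.3840°
d = R·c = 6356.8 × 0.163781 = 1041.1 km

1041.1 km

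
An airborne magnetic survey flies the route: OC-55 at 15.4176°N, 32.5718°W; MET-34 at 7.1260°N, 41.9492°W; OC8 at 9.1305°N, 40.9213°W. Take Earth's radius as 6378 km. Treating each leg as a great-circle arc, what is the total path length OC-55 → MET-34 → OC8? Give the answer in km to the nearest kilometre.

OC-55→MET-34: c = 0.215994 rad, d = 1377.61 km
MET-34→OC8: c = 0.039234 rad, d = 250.24 km
Total = 1377.61 + 250.24 = 1627.85 km

1628 km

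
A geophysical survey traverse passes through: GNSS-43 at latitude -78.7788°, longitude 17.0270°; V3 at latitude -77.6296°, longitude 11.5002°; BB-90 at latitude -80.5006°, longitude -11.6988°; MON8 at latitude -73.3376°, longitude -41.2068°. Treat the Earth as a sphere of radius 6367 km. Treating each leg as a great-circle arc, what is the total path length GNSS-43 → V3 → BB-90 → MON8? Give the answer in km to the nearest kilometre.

GNSS-43→V3: c = 0.028106 rad, d = 178.95 km
V3→BB-90: c = 0.090739 rad, d = 577.74 km
BB-90→MON8: c = 0.167184 rad, d = 1064.46 km
Total = 178.95 + 577.74 + 1064.46 = 1821.15 km

1821 km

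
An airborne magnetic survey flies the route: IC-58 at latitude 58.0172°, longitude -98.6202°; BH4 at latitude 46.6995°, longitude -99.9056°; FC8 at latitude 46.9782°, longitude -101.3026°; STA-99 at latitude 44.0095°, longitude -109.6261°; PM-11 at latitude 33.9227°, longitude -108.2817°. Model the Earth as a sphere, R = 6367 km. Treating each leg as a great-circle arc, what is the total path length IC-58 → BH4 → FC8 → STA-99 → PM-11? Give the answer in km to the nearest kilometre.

IC-58→BH4: c = 0.197996 rad, d = 1260.64 km
BH4→FC8: c = 0.017373 rad, d = 110.62 km
FC8→STA-99: c = 0.114175 rad, d = 726.95 km
STA-99→PM-11: c = 0.176983 rad, d = 1126.85 km
Total = 1260.64 + 110.62 + 726.95 + 1126.85 = 3225.07 km

3225 km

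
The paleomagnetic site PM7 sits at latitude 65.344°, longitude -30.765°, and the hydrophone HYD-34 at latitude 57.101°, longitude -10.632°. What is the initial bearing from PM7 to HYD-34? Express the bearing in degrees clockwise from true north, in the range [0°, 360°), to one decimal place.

Δλ = 20.1330°
y = sin Δλ · cos φ₂ = 0.186956
x = cos φ₁ sin φ₂ − sin φ₁ cos φ₂ cos Δλ = -0.113208
θ = atan2(y, x) = 121.1964° → 121.1964° (mod 360°)

121.2°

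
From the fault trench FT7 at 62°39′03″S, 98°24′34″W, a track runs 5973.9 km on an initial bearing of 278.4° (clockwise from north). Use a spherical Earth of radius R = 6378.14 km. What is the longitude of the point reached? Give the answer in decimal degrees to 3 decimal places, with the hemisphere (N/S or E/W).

FT7: φ = -62.65083°, λ = -98.40944°
δ = d/R = 5973.9/6378.14 = 0.936621 rad
φ₂ = arcsin(sin φ₁ cos δ + cos φ₁ sin δ cos θ)
   = arcsin(-0.88822·0.59251 + 0.45941·0.80556·0.14608) = -28.17858°
λ₂ = λ₁ + atan2(sin θ sin δ cos φ₁, cos δ − sin φ₁ sin φ₂) = -163.10763°

163.108°W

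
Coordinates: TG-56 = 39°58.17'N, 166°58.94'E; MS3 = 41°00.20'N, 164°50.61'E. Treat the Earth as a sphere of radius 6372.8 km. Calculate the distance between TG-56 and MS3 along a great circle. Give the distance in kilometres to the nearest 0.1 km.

TG-56: φ = +39.96950°, λ = +166.98233°
MS3: φ = +41.00333°, λ = +164.84350°
Δφ = 1.0338°,  Δλ = -2.1388°
a = sin²(Δφ/2) + cos φ₁ cos φ₂ sin²(Δλ/2) = 0.000283
c = 2·arcsin(√a) = 0.033638 rad = 1.9273°
d = R·c = 6372.8 × 0.033638 = 214.4 km

214.4 km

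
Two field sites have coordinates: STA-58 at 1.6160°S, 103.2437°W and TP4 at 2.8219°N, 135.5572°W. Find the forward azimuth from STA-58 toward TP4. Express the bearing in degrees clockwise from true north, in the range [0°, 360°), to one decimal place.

Δλ = -32.3135°
y = sin Δλ · cos φ₂ = -0.533903
x = cos φ₁ sin φ₂ − sin φ₁ cos φ₂ cos Δλ = 0.073017
θ = atan2(y, x) = -82.2125° → 277.7875° (mod 360°)

277.8°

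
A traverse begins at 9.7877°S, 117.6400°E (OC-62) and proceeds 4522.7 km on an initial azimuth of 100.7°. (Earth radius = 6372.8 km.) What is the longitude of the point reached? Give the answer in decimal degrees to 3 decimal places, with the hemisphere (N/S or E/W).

159.012°E

δ = d/R = 4522.7/6372.8 = 0.709688 rad
φ₂ = arcsin(sin φ₁ cos δ + cos φ₁ sin δ cos θ)
   = arcsin(-0.17000·0.75857 + 0.98544·0.65160·-0.18567) = -14.36945°
λ₂ = λ₁ + atan2(sin θ sin δ cos φ₁, cos δ − sin φ₁ sin φ₂) = 159.01198°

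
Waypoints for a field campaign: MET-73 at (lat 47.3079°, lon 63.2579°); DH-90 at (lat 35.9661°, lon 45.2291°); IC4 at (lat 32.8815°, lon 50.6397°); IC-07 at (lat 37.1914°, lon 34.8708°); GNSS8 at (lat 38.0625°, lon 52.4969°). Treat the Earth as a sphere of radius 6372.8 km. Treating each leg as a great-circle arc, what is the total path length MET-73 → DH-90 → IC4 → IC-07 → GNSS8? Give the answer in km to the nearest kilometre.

5619 km

MET-73→DH-90: c = 0.306067 rad, d = 1950.50 km
DH-90→IC4: c = 0.094663 rad, d = 603.27 km
IC4→IC-07: c = 0.237221 rad, d = 1511.76 km
IC-07→GNSS8: c = 0.243754 rad, d = 1553.40 km
Total = 1950.50 + 603.27 + 1511.76 + 1553.40 = 5618.93 km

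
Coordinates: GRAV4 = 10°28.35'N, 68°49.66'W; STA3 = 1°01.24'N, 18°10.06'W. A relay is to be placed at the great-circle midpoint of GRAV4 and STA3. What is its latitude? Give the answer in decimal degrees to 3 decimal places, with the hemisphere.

GRAV4: φ = +10.47250°, λ = -68.82767°
STA3: φ = +1.02067°, λ = -18.16767°
Bx = cos φ₂ cos Δλ = 0.633820,  By = cos φ₂ sin Δλ = 0.773275
φₘ = atan2(sin φ₁ + sin φ₂, √((cos φ₁ + Bx)² + By²)) = 6.35302°
λₘ = λ₁ + atan2(By, cos φ₁ + Bx) = -43.27204°

6.353°N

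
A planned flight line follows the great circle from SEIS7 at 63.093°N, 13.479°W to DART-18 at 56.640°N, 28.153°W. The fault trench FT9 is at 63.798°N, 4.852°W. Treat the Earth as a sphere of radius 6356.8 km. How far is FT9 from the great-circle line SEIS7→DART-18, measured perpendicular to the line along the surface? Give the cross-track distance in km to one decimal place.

152.0 km

δ₁₃ = central angle SEIS7→FT9 = 0.068372 rad  (haversine)
θ₁₃ = bearing SEIS7→FT9 = 75.800°,  θ₁₂ = bearing SEIS7→DART-18 = 235.317°
dₓₜ = R·arcsin(sin δ₁₃ · sin(θ₁₃ − θ₁₂)) = 6356.8·arcsin(0.06832·sin(-159.517°)) = -151.983 km
|dₓₜ| = 151.983 km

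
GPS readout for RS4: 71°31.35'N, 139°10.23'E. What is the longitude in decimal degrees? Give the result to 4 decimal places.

139.1705°E

139° + 10.23′/60 = 139 + 0.17050 = 139.1705°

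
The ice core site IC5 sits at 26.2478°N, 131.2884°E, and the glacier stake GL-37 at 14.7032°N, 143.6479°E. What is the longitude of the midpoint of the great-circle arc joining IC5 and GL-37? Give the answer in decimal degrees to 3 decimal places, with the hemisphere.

137.702°E

Bx = cos φ₂ cos Δλ = 0.944836,  By = cos φ₂ sin Δλ = 0.207036
φₘ = atan2(sin φ₁ + sin φ₂, √((cos φ₁ + Bx)² + By²)) = 20.58501°
λₘ = λ₁ + atan2(By, cos φ₁ + Bx) = 137.70232°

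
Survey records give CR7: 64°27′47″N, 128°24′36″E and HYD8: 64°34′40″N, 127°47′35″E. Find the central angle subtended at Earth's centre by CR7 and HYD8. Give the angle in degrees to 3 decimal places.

0.289°

CR7: φ = +64.46306°, λ = +128.41000°
HYD8: φ = +64.57778°, λ = +127.79306°
Δφ = 0.1147°,  Δλ = -0.6169°
a = sin²(Δφ/2) + cos φ₁ cos φ₂ sin²(Δλ/2) = 0.000006
c = 2·arcsin(√a) = 0.005046 rad = 0.2891°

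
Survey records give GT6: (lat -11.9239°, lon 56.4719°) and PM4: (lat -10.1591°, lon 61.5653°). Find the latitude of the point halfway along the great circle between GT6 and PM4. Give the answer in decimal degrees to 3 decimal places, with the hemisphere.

11.052°S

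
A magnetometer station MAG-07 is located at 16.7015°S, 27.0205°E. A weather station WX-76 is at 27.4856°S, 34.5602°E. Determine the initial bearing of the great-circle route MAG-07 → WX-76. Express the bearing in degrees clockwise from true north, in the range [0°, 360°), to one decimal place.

148.4°

Δλ = 7.5397°
y = sin Δλ · cos φ₂ = 0.116403
x = cos φ₁ sin φ₂ − sin φ₁ cos φ₂ cos Δλ = -0.189313
θ = atan2(y, x) = 148.4139° → 148.4139° (mod 360°)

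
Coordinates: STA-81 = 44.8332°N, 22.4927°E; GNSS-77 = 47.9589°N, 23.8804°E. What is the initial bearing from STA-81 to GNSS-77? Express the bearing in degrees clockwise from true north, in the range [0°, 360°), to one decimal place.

16.5°

Δλ = 1.3877°
y = sin Δλ · cos φ₂ = 0.016218
x = cos φ₁ sin φ₂ − sin φ₁ cos φ₂ cos Δλ = 0.054665
θ = atan2(y, x) = 16.5241° → 16.5241° (mod 360°)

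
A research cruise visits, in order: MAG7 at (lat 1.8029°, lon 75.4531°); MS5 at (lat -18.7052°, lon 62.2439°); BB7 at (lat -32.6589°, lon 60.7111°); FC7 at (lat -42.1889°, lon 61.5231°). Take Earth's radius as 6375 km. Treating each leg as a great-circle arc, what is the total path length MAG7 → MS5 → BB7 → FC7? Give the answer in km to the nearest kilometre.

MAG7→MS5: c = 0.423698 rad, d = 2701.08 km
MS5→BB7: c = 0.244719 rad, d = 1560.08 km
BB7→FC7: c = 0.166708 rad, d = 1062.76 km
Total = 2701.08 + 1560.08 + 1062.76 = 5323.92 km

5324 km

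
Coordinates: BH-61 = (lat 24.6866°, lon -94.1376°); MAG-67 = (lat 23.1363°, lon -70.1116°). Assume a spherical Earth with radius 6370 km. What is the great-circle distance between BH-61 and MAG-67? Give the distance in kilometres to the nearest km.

2445 km

Δφ = -1.5503°,  Δλ = 24.0260°
a = sin²(Δφ/2) + cos φ₁ cos φ₂ sin²(Δλ/2) = 0.036378
c = 2·arcsin(√a) = 0.383811 rad = 21.9907°
d = R·c = 6370 × 0.383811 = 2444.9 km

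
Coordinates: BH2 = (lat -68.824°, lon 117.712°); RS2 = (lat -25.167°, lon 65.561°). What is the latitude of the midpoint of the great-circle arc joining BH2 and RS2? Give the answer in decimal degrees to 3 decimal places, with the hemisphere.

49.435°S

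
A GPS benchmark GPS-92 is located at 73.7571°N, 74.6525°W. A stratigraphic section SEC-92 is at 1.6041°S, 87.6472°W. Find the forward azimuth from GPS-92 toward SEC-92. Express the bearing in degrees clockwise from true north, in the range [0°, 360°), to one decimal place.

Δλ = -12.9947°
y = sin Δλ · cos φ₂ = -0.224773
x = cos φ₁ sin φ₂ − sin φ₁ cos φ₂ cos Δλ = -0.942961
θ = atan2(y, x) = -166.5927° → 193.4073° (mod 360°)

193.4°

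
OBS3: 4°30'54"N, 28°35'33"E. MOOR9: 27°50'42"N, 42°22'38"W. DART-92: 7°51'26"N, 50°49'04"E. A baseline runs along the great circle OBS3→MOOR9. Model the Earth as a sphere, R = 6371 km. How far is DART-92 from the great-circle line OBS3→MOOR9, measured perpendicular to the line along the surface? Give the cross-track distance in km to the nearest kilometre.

1492 km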